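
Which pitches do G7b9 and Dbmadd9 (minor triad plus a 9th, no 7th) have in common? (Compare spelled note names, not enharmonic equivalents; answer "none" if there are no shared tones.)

G7b9: G B D F Ab
Dbmadd9: Db Fb Ab Eb
Common to both → Ab.

Ab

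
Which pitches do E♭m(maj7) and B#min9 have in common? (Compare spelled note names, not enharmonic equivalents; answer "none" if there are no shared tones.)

E♭m(maj7) = Eb, Gb, Bb, D.
B#min9 = B#, D#, F##, A#, C##.
Shared: none.

none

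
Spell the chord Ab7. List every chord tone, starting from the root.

Ab  C  Eb  Gb

Ab7 is a dominant seventh built on Ab.
Ab — root
C — major 3rd
Eb — perfect 5th
Gb — minor 7th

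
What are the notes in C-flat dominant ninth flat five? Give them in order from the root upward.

C-flat, E-flat, G-double-flat, B-double-flat, D-flat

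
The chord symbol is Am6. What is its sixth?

Root of Am6 = A. The 6th is a major 6th: A up a major 6th → F♯.

F♯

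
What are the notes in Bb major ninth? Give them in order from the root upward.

Bb major ninth is a major ninth built on B-flat.
root → B-flat
3rd (major 3rd) → D
5th (perfect 5th) → F
7th (major 7th) → A
9th (major 9th) → C

B-flat, D, F, A, C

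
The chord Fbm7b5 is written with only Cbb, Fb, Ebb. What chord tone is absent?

The full Fbm7b5 chord is Fb, Abb, Cbb, Ebb.
Comparing with the voicing, the minor 3rd (3rd) — Abb — is absent.

Abb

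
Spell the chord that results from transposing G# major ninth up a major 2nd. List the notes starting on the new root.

G# up a major 2nd → A#. New chord: A# major ninth.
- root: A#
- major 3rd: C##
- perfect 5th: E#
- major 7th: G##
- major 9th: B#

A#  C##  E#  G##  B#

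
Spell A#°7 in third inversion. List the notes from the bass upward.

A#°7 = A#–C#–E–G; third inversion → seventh (G) lowest.

G A# C# E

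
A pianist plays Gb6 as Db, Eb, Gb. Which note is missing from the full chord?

Bb

Gb6 = Gb, Bb, Db, Eb. The voicing lacks the 3rd (major 3rd), Bb.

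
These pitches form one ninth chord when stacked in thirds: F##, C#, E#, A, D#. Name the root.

D#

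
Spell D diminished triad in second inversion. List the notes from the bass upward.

A♭, D, F

D diminished triad = D–F–A♭; second inversion → fifth (A♭) lowest.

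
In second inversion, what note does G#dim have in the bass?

D

G#dim = G#–B–D. Second inversion → fifth in the bass = D.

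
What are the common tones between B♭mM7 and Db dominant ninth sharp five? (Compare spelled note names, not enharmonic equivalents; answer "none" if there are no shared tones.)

B♭mM7 = B♭, D♭, F, A.
Db dominant ninth sharp five = D♭, F, A, C♭, E♭.
Shared: D♭, F, A.

D♭, F, A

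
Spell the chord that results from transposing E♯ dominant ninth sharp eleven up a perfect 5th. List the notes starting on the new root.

B♯  D𝄪  F𝄪  A♯  C𝄪  E𝄪

E♯ up a perfect 5th → B♯. New chord: B♯ dominant ninth sharp eleven.
- root: B♯
- major 3rd: D𝄪
- perfect 5th: F𝄪
- minor 7th: A♯
- major 9th: C𝄪
- augmented 11th: E𝄪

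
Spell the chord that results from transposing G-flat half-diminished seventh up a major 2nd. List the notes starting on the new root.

Transposed root: Gb → Ab (major 2nd up). So we spell Ab half-diminished seventh:
root → Ab
3rd (minor 3rd) → Cb
5th (diminished 5th) → Ebb
7th (minor 7th) → Gb

Ab, Cb, Ebb, Gb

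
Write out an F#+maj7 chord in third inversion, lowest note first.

E♯ – F♯ – A♯ – C𝄪

F#+maj7 = F♯–A♯–C𝄪–E♯; third inversion → seventh (E♯) lowest.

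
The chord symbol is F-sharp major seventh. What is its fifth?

F-sharp major seventh is built on F#; its 5th is a perfect 5th above the root.
A fifth above F uses the letter C, and the perfect 5th above F# is C#.

C#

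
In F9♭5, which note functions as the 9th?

F9♭5 is built on F; its 9th is a major 9th above the root.
A second above F uses the letter G, and the major 9th above F is G.

G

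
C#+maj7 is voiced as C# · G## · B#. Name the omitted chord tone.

The full C#+maj7 chord is C#, E#, G##, B#.
Comparing with the voicing, the major 3rd (3rd) — E# — is absent.

E#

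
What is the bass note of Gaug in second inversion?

D#

Gaug in root position is G–B–D#.
Second inversion places the fifth in the bass, which is D#.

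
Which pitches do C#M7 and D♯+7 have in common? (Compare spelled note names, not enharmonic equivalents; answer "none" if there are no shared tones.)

C#

C#M7 = C#, E#, G#, B#.
D♯+7 = D#, F##, A##, C#.
Shared: C#.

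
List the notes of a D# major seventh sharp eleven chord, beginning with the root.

D# major seventh sharp eleven is a major seventh sharp eleven built on D-sharp.
Root: D-sharp
Major 3rd (3rd): F-double-sharp
Perfect 5th (5th): A-sharp
Major 7th (7th): C-double-sharp
Augmented 11th (11th): G-double-sharp

D-sharp, F-double-sharp, A-sharp, C-double-sharp, G-double-sharp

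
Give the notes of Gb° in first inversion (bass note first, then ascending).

B𝄫  D𝄫  G♭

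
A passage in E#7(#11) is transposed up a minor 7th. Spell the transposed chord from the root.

E♯ up a minor 7th → D♯. New chord: D♯ dominant seventh sharp eleven.
Root: D♯
Major 3rd (3rd): F𝄪
Perfect 5th (5th): A♯
Minor 7th (7th): C♯
Augmented 11th (11th): G𝄪

D♯, F𝄪, A♯, C♯, G𝄪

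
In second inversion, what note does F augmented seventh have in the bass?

C-sharp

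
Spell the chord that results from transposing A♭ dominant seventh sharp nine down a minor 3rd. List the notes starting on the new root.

F A C E-flat G-sharp

A minor 3rd down from A-flat is F, so the new chord is F dominant seventh sharp nine.
Root: F
Major 3rd (3rd): A
Perfect 5th (5th): C
Minor 7th (7th): E-flat
Augmented 9th (9th): G-sharp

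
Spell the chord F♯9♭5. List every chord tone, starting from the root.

F♯9♭5: dominant ninth flat five on F#.
root → F#
3rd (major 3rd) → A#
5th (diminished 5th) → C
7th (minor 7th) → E
9th (major 9th) → G#

F# A# C E G#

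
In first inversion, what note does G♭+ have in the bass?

Bb

G♭+ = Gb–Bb–D. First inversion → third in the bass = Bb.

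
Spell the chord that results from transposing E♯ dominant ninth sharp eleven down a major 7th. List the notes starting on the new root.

F-sharp  A-sharp  C-sharp  E  G-sharp  B-sharp

A major 7th down from E-sharp is F-sharp, so the new chord is F-sharp dominant ninth sharp eleven.
F-sharp — root
A-sharp — major 3rd
C-sharp — perfect 5th
E — minor 7th
G-sharp — major 9th
B-sharp — augmented 11th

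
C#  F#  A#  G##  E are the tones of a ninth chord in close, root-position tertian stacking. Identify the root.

F#

Arranged so that each adjacent pair is a third by letter name: F# – A# – C# – E – G##.
The bottom of that stack, F#, is the root (this is F# dominant seventh sharp nine).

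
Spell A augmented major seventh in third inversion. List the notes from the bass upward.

G-sharp, A, C-sharp, E-sharp

A augmented major seventh = A–C-sharp–E-sharp–G-sharp; third inversion → seventh (G-sharp) lowest.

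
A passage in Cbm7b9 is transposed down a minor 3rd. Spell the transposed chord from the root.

Cb down a minor 3rd → Ab. New chord: Ab minor seventh flat nine.
Ab — root
Cb — minor 3rd
Eb — perfect 5th
Gb — minor 7th
Bbb — minor 9th

Ab, Cb, Eb, Gb, Bbb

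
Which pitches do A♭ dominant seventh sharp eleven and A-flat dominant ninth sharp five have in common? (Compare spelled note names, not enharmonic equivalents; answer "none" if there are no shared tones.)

A-flat  C  G-flat

A♭ dominant seventh sharp eleven: A-flat C E-flat G-flat D
A-flat dominant ninth sharp five: A-flat C E G-flat B-flat
Common to both → A-flat, C, G-flat.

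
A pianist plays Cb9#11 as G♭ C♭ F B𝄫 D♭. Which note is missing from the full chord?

The full Cb9#11 chord is C♭, E♭, G♭, B𝄫, D♭, F.
Comparing with the voicing, the major 3rd (3rd) — E♭ — is absent.

E♭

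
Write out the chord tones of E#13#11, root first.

Root E#, quality dominant thirteenth sharp eleven:
Root: E#
Major 3rd (3rd): G##
Perfect 5th (5th): B#
Minor 7th (7th): D#
Major 9th (9th): F##
Augmented 11th (11th): A##
Major 13th (13th): C##

E#, G##, B#, D#, F##, A##, C##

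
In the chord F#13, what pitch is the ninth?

F#13 is built on F♯; its 9th is a major 9th above the root.
A second above F uses the letter G, and the major 9th above F♯ is G♯.

G♯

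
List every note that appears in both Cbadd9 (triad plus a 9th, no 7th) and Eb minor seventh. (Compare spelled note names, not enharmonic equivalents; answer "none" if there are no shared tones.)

Eb – Gb – Db

Cbadd9: Cb Eb Gb Db
Eb minor seventh: Eb Gb Bb Db
Common to both → Eb, Gb, Db.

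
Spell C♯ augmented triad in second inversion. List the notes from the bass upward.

C♯ augmented triad = C#–E#–G##; second inversion → fifth (G##) lowest.

G##, C#, E#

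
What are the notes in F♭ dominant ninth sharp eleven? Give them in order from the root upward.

F♭ dominant ninth sharp eleven: dominant ninth sharp eleven on Fb.
Root: Fb
Major 3rd (3rd): Ab
Perfect 5th (5th): Cb
Minor 7th (7th): Ebb
Major 9th (9th): Gb
Augmented 11th (11th): Bb

Fb – Ab – Cb – Ebb – Gb – Bb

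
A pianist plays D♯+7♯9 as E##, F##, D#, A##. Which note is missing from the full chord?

C#

D♯+7♯9 = D#, F##, A##, C#, E##. The voicing lacks the 7th (minor 7th), C#.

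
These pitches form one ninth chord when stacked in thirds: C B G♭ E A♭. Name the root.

Stacking in thirds gives A♭ – C – E – G♭ – B, so A♭ is the root — A♭ dominant seventh sharp nine sharp five.

A♭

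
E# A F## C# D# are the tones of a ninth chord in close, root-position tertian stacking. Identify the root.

Arranged so that each adjacent pair is a third by letter name: D# – F## – A – C# – E#.
The bottom of that stack, D#, is the root (this is D# dominant ninth flat five).

D#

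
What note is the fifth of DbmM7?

A♭

Root of DbmM7 = D♭. The 5th is a perfect 5th: D♭ up a perfect 5th → A♭.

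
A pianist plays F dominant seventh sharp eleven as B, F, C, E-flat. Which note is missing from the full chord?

The full F dominant seventh sharp eleven chord is F, A, C, E-flat, B.
Comparing with the voicing, the major 3rd (3rd) — A — is absent.

A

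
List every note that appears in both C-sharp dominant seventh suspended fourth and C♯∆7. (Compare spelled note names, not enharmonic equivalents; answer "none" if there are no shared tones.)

C-sharp dominant seventh suspended fourth: C♯ F♯ G♯ B
C♯∆7: C♯ E♯ G♯ B♯
Common to both → C♯, G♯.

C♯, G♯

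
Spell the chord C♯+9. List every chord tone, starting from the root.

C♯ E♯ G𝄪 B D♯

Root C♯, quality dominant ninth sharp five:
Root: C♯
Major 3rd (3rd): E♯
Augmented 5th (5th): G𝄪
Minor 7th (7th): B
Major 9th (9th): D♯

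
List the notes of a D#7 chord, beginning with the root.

D#  F##  A#  C#

D#7: dominant seventh on D#.
Root: D#
Major 3rd (3rd): F##
Perfect 5th (5th): A#
Minor 7th (7th): C#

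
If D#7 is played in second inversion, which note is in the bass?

D#7 in root position is D♯–F𝄪–A♯–C♯.
Second inversion places the fifth in the bass, which is A♯.

A♯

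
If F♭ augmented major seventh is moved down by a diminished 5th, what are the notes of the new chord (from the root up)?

B-flat, D, F-sharp, A

A diminished 5th down from F-flat is B-flat, so the new chord is B-flat augmented major seventh.
Root: B-flat
Major 3rd (3rd): D
Augmented 5th (5th): F-sharp
Major 7th (7th): A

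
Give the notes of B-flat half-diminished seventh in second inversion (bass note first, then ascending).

B-flat half-diminished seventh = Bb–Db–Fb–Ab; second inversion → fifth (Fb) lowest.

Fb Ab Bb Db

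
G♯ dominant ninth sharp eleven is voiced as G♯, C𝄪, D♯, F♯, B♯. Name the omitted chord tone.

G♯ dominant ninth sharp eleven = G♯, B♯, D♯, F♯, A♯, C𝄪. The voicing lacks the 9th (major 9th), A♯.

A♯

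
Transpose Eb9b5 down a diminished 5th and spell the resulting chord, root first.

A, C#, Eb, G, B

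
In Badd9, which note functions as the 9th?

C#

Root of Badd9 = B. The 9th is a major 9th: B up a major 9th → C#.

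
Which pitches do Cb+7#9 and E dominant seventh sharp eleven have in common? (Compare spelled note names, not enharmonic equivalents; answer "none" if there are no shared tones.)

Cb+7#9 = Cb, Eb, G, Bbb, D.
E dominant seventh sharp eleven = E, G#, B, D, A#.
Shared: D.

D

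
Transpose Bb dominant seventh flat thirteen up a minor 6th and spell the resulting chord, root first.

A minor 6th up from B-flat is G-flat, so the new chord is G-flat dominant seventh flat thirteen.
Root: G-flat
Major 3rd (3rd): B-flat
Perfect 5th (5th): D-flat
Minor 7th (7th): F-flat
Minor 13th (13th): E-double-flat

G-flat B-flat D-flat F-flat E-double-flat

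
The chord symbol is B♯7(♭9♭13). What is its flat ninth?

Root of B♯7(♭9♭13) = B#. The 9th is a minor 9th: B# up a minor 9th → C#.

C#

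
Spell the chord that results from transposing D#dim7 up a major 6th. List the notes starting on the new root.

B#, D#, F#, A

A major 6th up from D# is B#, so the new chord is B# diminished seventh.
Root: B#
Minor 3rd (3rd): D#
Diminished 5th (5th): F#
Diminished 7th (7th): A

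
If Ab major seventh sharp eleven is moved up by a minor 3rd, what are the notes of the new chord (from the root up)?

C-flat – E-flat – G-flat – B-flat – F

Transposed root: A-flat → C-flat (minor 3rd up). So we spell C-flat major seventh sharp eleven:
root → C-flat
3rd (major 3rd) → E-flat
5th (perfect 5th) → G-flat
7th (major 7th) → B-flat
11th (augmented 11th) → F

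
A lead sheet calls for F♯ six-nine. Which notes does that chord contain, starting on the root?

Root F♯, quality six-nine:
F♯ — root
A♯ — major 3rd
C♯ — perfect 5th
D♯ — major 6th
G♯ — major 9th

F♯ – A♯ – C♯ – D♯ – G♯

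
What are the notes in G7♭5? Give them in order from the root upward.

G  B  D♭  F

Root G, quality dominant seventh flat five:
- root: G
- major 3rd: B
- diminished 5th: D♭
- minor 7th: F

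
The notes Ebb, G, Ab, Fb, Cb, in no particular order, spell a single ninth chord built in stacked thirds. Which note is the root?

Stacking in thirds gives Fb – Ab – Cb – Ebb – G, so Fb is the root — Fb dominant seventh sharp nine.

Fb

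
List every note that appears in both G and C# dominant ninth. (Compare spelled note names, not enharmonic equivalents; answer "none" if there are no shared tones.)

G = G, B, D.
C# dominant ninth = C♯, E♯, G♯, B, D♯.
Shared: B.

B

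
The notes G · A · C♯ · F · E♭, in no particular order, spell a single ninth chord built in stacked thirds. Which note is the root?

Arranged so that each adjacent pair is a third by letter name: F – A – C♯ – E♭ – G.
The bottom of that stack, F, is the root (this is F dominant ninth sharp five).

F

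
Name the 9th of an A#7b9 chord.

A#7b9 is built on A#; its 9th is a minor 9th above the root.
A second above A uses the letter B, and the minor 9th above A# is B.

B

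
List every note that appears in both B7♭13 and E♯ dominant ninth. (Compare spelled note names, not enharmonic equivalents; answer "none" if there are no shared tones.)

D#

B7♭13: B D# F# A G
E♯ dominant ninth: E# G## B# D# F##
Common to both → D#.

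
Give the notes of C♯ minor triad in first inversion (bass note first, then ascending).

C♯ minor triad = C#–E–G#; first inversion → third (E) lowest.

E, G#, C#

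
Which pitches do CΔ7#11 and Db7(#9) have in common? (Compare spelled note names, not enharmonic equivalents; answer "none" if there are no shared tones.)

E

CΔ7#11 = C, E, G, B, F#.
Db7(#9) = Db, F, Ab, Cb, E.
Shared: E.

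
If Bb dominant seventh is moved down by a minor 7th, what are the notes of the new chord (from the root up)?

A minor 7th down from Bb is C, so the new chord is C dominant seventh.
- root: C
- major 3rd: E
- perfect 5th: G
- minor 7th: Bb

C E G Bb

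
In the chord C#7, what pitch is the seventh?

Root of C#7 = C#. The 7th is a minor 7th: C# up a minor 7th → B.

B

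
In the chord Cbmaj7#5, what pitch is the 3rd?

Eb

Root of Cbmaj7#5 = Cb. The 3rd is a major 3rd: Cb up a major 3rd → Eb.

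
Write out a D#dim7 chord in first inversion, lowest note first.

F#, A, C, D#

D#dim7 = D#–F#–A–C; first inversion → third (F#) lowest.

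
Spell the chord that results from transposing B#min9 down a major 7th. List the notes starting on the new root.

B# down a major 7th → C#. New chord: C# minor ninth.
C# — root
E — minor 3rd
G# — perfect 5th
B — minor 7th
D# — major 9th

C#  E  G#  B  D#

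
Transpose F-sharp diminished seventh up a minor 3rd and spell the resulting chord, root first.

F-sharp up a minor 3rd → A. New chord: A diminished seventh.
- root: A
- minor 3rd: C
- diminished 5th: E-flat
- diminished 7th: G-flat

A, C, E-flat, G-flat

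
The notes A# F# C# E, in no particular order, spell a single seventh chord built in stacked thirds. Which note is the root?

F#

Arranged so that each adjacent pair is a third by letter name: F# – A# – C# – E.
The bottom of that stack, F#, is the root (this is F# dominant seventh).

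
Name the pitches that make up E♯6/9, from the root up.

E#, G##, B#, C##, F##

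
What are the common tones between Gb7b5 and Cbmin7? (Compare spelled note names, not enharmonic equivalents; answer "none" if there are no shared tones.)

Gb7b5: Gb Bb Dbb Fb
Cbmin7: Cb Ebb Gb Bbb
Common to both → Gb.

Gb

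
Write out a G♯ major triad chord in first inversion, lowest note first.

B#, D#, G#

G♯ major triad = G#–B#–D#; first inversion → third (B#) lowest.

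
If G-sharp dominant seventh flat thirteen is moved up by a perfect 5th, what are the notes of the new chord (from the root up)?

A perfect 5th up from G-sharp is D-sharp, so the new chord is D-sharp dominant seventh flat thirteen.
root → D-sharp
3rd (major 3rd) → F-double-sharp
5th (perfect 5th) → A-sharp
7th (minor 7th) → C-sharp
13th (minor 13th) → B

D-sharp, F-double-sharp, A-sharp, C-sharp, B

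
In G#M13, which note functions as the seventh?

G#M13 is built on G#; its 7th is a major 7th above the root.
A seventh above G uses the letter F, and the major 7th above G# is F##.

F##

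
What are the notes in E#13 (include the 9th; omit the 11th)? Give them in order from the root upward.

E#13 is a dominant thirteenth built on E#.
root → E#
3rd (major 3rd) → G##
5th (perfect 5th) → B#
7th (minor 7th) → D#
9th (major 9th) → F##
13th (major 13th) → C##

E#, G##, B#, D#, F##, C##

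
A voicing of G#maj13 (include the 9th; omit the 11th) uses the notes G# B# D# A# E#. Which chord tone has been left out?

F##

The full G#maj13 chord is G#, B#, D#, F##, A#, E#.
Comparing with the voicing, the major 7th (7th) — F## — is absent.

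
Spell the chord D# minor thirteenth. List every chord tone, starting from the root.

D#  F#  A#  C#  E#  G#  B#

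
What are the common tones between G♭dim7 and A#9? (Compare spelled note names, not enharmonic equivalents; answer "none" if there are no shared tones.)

G♭dim7: G♭ B𝄫 D𝄫 F𝄫
A#9: A♯ C𝄪 E♯ G♯ B♯
Common to both → none.

none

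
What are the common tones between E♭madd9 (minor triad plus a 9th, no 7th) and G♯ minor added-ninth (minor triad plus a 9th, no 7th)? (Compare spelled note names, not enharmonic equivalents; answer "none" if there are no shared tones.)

none

E♭madd9: E♭ G♭ B♭ F
G♯ minor added-ninth: G♯ B D♯ A♯
Common to both → none.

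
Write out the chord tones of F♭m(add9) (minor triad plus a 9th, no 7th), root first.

F♭m(add9): minor added-ninth on Fb.
Fb — root
Abb — minor 3rd
Cb — perfect 5th
Gb — major 9th

Fb, Abb, Cb, Gb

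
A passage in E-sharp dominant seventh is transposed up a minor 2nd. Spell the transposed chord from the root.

F-sharp A-sharp C-sharp E

E-sharp up a minor 2nd → F-sharp. New chord: F-sharp dominant seventh.
- root: F-sharp
- major 3rd: A-sharp
- perfect 5th: C-sharp
- minor 7th: E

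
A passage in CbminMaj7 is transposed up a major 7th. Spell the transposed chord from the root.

B♭, D♭, F, A

A major 7th up from C♭ is B♭, so the new chord is B♭ minor-major seventh.
- root: B♭
- minor 3rd: D♭
- perfect 5th: F
- major 7th: A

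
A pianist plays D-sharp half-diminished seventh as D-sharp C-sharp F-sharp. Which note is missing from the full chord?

The full D-sharp half-diminished seventh chord is D-sharp, F-sharp, A, C-sharp.
Comparing with the voicing, the diminished 5th (5th) — A — is absent.

A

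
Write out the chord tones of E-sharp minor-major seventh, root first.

E-sharp G-sharp B-sharp D-double-sharp

E-sharp minor-major seventh is a minor-major seventh built on E-sharp.
E-sharp — root
G-sharp — minor 3rd
B-sharp — perfect 5th
D-double-sharp — major 7th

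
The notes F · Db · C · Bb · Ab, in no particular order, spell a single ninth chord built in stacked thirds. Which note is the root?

Arranged so that each adjacent pair is a third by letter name: Bb – Db – F – Ab – C.
The bottom of that stack, Bb, is the root (this is Bb minor ninth).

Bb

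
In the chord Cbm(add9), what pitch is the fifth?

Gb

Cbm(add9) is built on Cb; its 5th is a perfect 5th above the root.
A fifth above C uses the letter G, and the perfect 5th above Cb is Gb.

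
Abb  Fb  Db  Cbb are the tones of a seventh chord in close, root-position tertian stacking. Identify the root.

Db

Stacking in thirds gives Db – Fb – Abb – Cbb, so Db is the root — Db diminished seventh.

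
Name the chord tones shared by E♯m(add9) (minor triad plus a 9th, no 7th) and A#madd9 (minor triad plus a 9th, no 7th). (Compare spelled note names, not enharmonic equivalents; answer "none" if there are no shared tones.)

E♯m(add9) = E♯, G♯, B♯, F𝄪.
A#madd9 = A♯, C♯, E♯, B♯.
Shared: E♯, B♯.

E♯ – B♯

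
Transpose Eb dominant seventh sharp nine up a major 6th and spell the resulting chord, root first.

C E G B-flat D-sharp

Transposed root: E-flat → C (major 6th up). So we spell C dominant seventh sharp nine:
C — root
E — major 3rd
G — perfect 5th
B-flat — minor 7th
D-sharp — augmented 9th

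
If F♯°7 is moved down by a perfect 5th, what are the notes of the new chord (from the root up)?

Transposed root: F# → B (perfect 5th down). So we spell B diminished seventh:
- root: B
- minor 3rd: D
- diminished 5th: F
- diminished 7th: Ab

B – D – F – Ab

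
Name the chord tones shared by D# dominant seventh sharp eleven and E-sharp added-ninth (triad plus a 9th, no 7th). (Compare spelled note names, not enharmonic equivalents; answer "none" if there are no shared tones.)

D# dominant seventh sharp eleven = D-sharp, F-double-sharp, A-sharp, C-sharp, G-double-sharp.
E-sharp added-ninth = E-sharp, G-double-sharp, B-sharp, F-double-sharp.
Shared: F-double-sharp, G-double-sharp.

F-double-sharp G-double-sharp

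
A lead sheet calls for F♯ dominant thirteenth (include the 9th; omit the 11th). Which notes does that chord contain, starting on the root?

F♯ dominant thirteenth is a dominant thirteenth built on F-sharp.
root → F-sharp
3rd (major 3rd) → A-sharp
5th (perfect 5th) → C-sharp
7th (minor 7th) → E
9th (major 9th) → G-sharp
13th (major 13th) → D-sharp

F-sharp – A-sharp – C-sharp – E – G-sharp – D-sharp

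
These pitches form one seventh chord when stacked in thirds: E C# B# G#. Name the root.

C#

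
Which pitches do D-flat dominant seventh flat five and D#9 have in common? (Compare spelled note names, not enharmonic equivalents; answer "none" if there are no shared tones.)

none

D-flat dominant seventh flat five: Db F Abb Cb
D#9: D# F## A# C# E#
Common to both → none.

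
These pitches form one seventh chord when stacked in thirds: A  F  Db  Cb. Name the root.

Db

Stacking in thirds gives Db – F – A – Cb, so Db is the root — Db augmented seventh.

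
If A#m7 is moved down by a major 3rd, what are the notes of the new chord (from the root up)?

Transposed root: A# → F# (major 3rd down). So we spell F# minor seventh:
- root: F#
- minor 3rd: A
- perfect 5th: C#
- minor 7th: E

F#  A  C#  E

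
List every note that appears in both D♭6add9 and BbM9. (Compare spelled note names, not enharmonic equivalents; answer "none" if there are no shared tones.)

D♭6add9 = Db, F, Ab, Bb, Eb.
BbM9 = Bb, D, F, A, C.
Shared: F, Bb.

F  Bb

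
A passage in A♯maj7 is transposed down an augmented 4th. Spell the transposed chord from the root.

E, G#, B, D#

A# down an augmented 4th → E. New chord: E major seventh.
- root: E
- major 3rd: G#
- perfect 5th: B
- major 7th: D#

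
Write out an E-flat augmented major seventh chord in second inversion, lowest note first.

B, D, Eb, G

E-flat augmented major seventh = Eb–G–B–D; second inversion → fifth (B) lowest.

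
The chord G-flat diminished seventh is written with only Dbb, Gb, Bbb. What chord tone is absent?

The full G-flat diminished seventh chord is Gb, Bbb, Dbb, Fbb.
Comparing with the voicing, the diminished 7th (7th) — Fbb — is absent.

Fbb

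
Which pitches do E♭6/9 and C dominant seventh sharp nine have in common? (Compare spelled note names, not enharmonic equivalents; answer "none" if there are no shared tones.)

G – Bb – C

E♭6/9: Eb G Bb C F
C dominant seventh sharp nine: C E G Bb D#
Common to both → G, Bb, C.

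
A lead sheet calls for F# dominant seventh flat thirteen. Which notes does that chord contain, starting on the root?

F-sharp, A-sharp, C-sharp, E, D

F# dominant seventh flat thirteen: dominant seventh flat thirteen on F-sharp.
F-sharp — root
A-sharp — major 3rd
C-sharp — perfect 5th
E — minor 7th
D — minor 13th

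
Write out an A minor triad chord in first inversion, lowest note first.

C, E, A

A minor triad = A–C–E; first inversion → third (C) lowest.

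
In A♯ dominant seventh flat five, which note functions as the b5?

A♯ dominant seventh flat five is built on A#; its 5th is a diminished 5th above the root.
A fifth above A uses the letter E, and the diminished 5th above A# is E.

E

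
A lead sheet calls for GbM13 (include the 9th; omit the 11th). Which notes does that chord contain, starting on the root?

Gb, Bb, Db, F, Ab, Eb

GbM13: major thirteenth on Gb.
Root: Gb
Major 3rd (3rd): Bb
Perfect 5th (5th): Db
Major 7th (7th): F
Major 9th (9th): Ab
Major 13th (13th): Eb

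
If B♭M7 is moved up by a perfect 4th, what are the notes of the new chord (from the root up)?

Transposed root: Bb → Eb (perfect 4th up). So we spell Eb major seventh:
Root: Eb
Major 3rd (3rd): G
Perfect 5th (5th): Bb
Major 7th (7th): D

Eb – G – Bb – D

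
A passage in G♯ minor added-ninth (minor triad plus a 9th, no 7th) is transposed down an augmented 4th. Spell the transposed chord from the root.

D, F, A, E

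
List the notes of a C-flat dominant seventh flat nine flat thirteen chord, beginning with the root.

C-flat dominant seventh flat nine flat thirteen is a dominant seventh flat nine flat thirteen built on C-flat.
root → C-flat
3rd (major 3rd) → E-flat
5th (perfect 5th) → G-flat
7th (minor 7th) → B-double-flat
9th (minor 9th) → D-double-flat
13th (minor 13th) → A-double-flat

C-flat, E-flat, G-flat, B-double-flat, D-double-flat, A-double-flat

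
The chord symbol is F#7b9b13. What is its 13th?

D

F#7b9b13 is built on F♯; its 13th is a minor 13th above the root.
A sixth above F uses the letter D, and the minor 13th above F♯ is D.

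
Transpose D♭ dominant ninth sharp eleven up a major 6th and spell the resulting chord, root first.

Bb D F Ab C E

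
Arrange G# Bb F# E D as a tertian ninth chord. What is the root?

E

Arranged so that each adjacent pair is a third by letter name: E – G# – Bb – D – F#.
The bottom of that stack, E, is the root (this is E dominant ninth flat five).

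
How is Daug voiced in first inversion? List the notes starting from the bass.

In root position, Daug is D–F#–A#.
First inversion puts the third (F#) in the bass.

F#, A#, D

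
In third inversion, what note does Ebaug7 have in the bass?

Db

Ebaug7 in root position is Eb–G–B–Db.
Third inversion places the seventh in the bass, which is Db.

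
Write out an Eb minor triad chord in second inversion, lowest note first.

In root position, Eb minor triad is Eb–Gb–Bb.
Second inversion puts the fifth (Bb) in the bass.

Bb  Eb  Gb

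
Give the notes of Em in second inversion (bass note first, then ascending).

B, E, G

In root position, Em is E–G–B.
Second inversion puts the fifth (B) in the bass.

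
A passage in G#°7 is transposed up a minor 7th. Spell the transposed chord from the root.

G♯ up a minor 7th → F♯. New chord: F♯ diminished seventh.
root → F♯
3rd (minor 3rd) → A
5th (diminished 5th) → C
7th (diminished 7th) → E♭

F♯, A, C, E♭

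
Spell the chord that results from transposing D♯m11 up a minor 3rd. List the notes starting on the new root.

F♯ A C♯ E G♯ B

A minor 3rd up from D♯ is F♯, so the new chord is F♯ minor eleventh.
Root: F♯
Minor 3rd (3rd): A
Perfect 5th (5th): C♯
Minor 7th (7th): E
Major 9th (9th): G♯
Perfect 11th (11th): B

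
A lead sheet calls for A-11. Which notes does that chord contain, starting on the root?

A, C, E, G, B, D

Root A, quality minor eleventh:
root → A
3rd (minor 3rd) → C
5th (perfect 5th) → E
7th (minor 7th) → G
9th (major 9th) → B
11th (perfect 11th) → D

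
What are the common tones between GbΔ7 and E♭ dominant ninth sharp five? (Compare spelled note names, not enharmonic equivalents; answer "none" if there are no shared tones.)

GbΔ7 = Gb, Bb, Db, F.
E♭ dominant ninth sharp five = Eb, G, B, Db, F.
Shared: Db, F.

Db – F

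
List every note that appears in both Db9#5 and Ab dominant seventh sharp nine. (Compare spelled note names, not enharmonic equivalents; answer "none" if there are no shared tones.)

E♭

Db9#5 = D♭, F, A, C♭, E♭.
Ab dominant seventh sharp nine = A♭, C, E♭, G♭, B.
Shared: E♭.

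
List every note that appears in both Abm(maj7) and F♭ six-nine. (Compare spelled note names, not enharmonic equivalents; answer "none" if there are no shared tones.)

Ab, Cb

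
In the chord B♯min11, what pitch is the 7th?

A#

B♯min11 is built on B#; its 7th is a minor 7th above the root.
A seventh above B uses the letter A, and the minor 7th above B# is A#.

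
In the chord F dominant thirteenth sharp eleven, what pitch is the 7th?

Root of F dominant thirteenth sharp eleven = F. The 7th is a minor 7th: F up a minor 7th → E♭.

E♭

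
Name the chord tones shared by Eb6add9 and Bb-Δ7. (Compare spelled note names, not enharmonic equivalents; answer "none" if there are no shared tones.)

B♭ F

Eb6add9 = E♭, G, B♭, C, F.
Bb-Δ7 = B♭, D♭, F, A.
Shared: B♭, F.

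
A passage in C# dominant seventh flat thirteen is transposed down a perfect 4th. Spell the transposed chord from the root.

G-sharp  B-sharp  D-sharp  F-sharp  E

Transposed root: C-sharp → G-sharp (perfect 4th down). So we spell G-sharp dominant seventh flat thirteen:
- root: G-sharp
- major 3rd: B-sharp
- perfect 5th: D-sharp
- minor 7th: F-sharp
- minor 13th: E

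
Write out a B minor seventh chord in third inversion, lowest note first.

In root position, B minor seventh is B–D–F#–A.
Third inversion puts the seventh (A) in the bass.

A – B – D – F#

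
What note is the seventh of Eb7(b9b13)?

Eb7(b9b13) is built on Eb; its 7th is a minor 7th above the root.
A seventh above E uses the letter D, and the minor 7th above Eb is Db.

Db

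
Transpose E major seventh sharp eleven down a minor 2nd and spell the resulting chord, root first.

Transposed root: E → D# (minor 2nd down). So we spell D# major seventh sharp eleven:
- root: D#
- major 3rd: F##
- perfect 5th: A#
- major 7th: C##
- augmented 11th: G##

D#  F##  A#  C##  G##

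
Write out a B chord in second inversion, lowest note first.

F# – B – D#

B = B–D#–F#; second inversion → fifth (F#) lowest.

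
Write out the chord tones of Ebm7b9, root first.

Root E♭, quality minor seventh flat nine:
- root: E♭
- minor 3rd: G♭
- perfect 5th: B♭
- minor 7th: D♭
- minor 9th: F♭

E♭ G♭ B♭ D♭ F♭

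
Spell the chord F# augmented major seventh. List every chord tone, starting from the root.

F# augmented major seventh: augmented major seventh on F-sharp.
F-sharp — root
A-sharp — major 3rd
C-double-sharp — augmented 5th
E-sharp — major 7th

F-sharp, A-sharp, C-double-sharp, E-sharp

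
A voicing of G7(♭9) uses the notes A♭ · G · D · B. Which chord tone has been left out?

G7(♭9) = G, B, D, F, A♭. The voicing lacks the 7th (minor 7th), F.

F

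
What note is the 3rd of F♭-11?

Root of F♭-11 = Fb. The 3rd is a minor 3rd: Fb up a minor 3rd → Abb.

Abb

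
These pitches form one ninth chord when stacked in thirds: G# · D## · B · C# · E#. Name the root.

Stacking in thirds gives C# – E# – G# – B – D##, so C# is the root — C# dominant seventh sharp nine.

C#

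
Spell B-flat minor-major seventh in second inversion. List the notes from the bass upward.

B-flat minor-major seventh = B♭–D♭–F–A; second inversion → fifth (F) lowest.

F  A  B♭  D♭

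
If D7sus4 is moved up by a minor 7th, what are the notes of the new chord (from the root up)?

C  F  G  Bb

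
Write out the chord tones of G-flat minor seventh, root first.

G-flat minor seventh: minor seventh on G-flat.
Root: G-flat
Minor 3rd (3rd): B-double-flat
Perfect 5th (5th): D-flat
Minor 7th (7th): F-flat

G-flat – B-double-flat – D-flat – F-flat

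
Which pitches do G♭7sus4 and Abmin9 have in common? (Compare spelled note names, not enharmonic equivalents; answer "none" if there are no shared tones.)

G♭7sus4 = G♭, C♭, D♭, F♭.
Abmin9 = A♭, C♭, E♭, G♭, B♭.
Shared: G♭, C♭.

G♭ C♭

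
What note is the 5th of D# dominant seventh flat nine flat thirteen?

Root of D# dominant seventh flat nine flat thirteen = D#. The 5th is a perfect 5th: D# up a perfect 5th → A#.

A#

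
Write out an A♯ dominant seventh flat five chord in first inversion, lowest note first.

In root position, A♯ dominant seventh flat five is A-sharp–C-double-sharp–E–G-sharp.
First inversion puts the third (C-double-sharp) in the bass.

C-double-sharp, E, G-sharp, A-sharp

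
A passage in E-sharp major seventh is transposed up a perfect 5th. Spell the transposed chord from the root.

E# up a perfect 5th → B#. New chord: B# major seventh.
Root: B#
Major 3rd (3rd): D##
Perfect 5th (5th): F##
Major 7th (7th): A##

B# D## F## A##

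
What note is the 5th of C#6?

G#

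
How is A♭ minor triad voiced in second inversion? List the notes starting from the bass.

In root position, A♭ minor triad is Ab–Cb–Eb.
Second inversion puts the fifth (Eb) in the bass.

Eb, Ab, Cb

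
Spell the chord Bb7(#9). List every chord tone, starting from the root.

Bb – D – F – Ab – C#

Root Bb, quality dominant seventh sharp nine:
Root: Bb
Major 3rd (3rd): D
Perfect 5th (5th): F
Minor 7th (7th): Ab
Augmented 9th (9th): C#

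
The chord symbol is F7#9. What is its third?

F7#9 is built on F; its 3rd is a major 3rd above the root.
A third above F uses the letter A, and the major 3rd above F is A.

A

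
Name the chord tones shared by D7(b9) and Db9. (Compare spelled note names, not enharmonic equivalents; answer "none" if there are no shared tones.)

Eb

D7(b9): D F# A C Eb
Db9: Db F Ab Cb Eb
Common to both → Eb.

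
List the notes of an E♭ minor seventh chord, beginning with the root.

Eb – Gb – Bb – Db

E♭ minor seventh is a minor seventh built on Eb.
root → Eb
3rd (minor 3rd) → Gb
5th (perfect 5th) → Bb
7th (minor 7th) → Db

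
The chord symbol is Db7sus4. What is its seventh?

Db7sus4 is built on Db; its 7th is a minor 7th above the root.
A seventh above D uses the letter C, and the minor 7th above Db is Cb.

Cb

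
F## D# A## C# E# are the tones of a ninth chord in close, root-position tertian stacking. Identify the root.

Arranged so that each adjacent pair is a third by letter name: D# – F## – A## – C# – E#.
The bottom of that stack, D#, is the root (this is D# dominant ninth sharp five).

D#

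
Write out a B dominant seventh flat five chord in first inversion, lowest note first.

In root position, B dominant seventh flat five is B–D♯–F–A.
First inversion puts the third (D♯) in the bass.

D♯ F A B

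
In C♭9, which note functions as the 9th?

C♭9 is built on Cb; its 9th is a major 9th above the root.
A second above C uses the letter D, and the major 9th above Cb is Db.

Db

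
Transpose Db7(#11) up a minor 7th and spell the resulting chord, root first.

Db up a minor 7th → Cb. New chord: Cb dominant seventh sharp eleven.
Cb — root
Eb — major 3rd
Gb — perfect 5th
Bbb — minor 7th
F — augmented 11th

Cb, Eb, Gb, Bbb, F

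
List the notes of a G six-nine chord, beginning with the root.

G, B, D, E, A

G six-nine is a six-nine built on G.
G — root
B — major 3rd
D — perfect 5th
E — major 6th
A — major 9th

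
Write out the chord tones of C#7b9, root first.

C#, E#, G#, B, D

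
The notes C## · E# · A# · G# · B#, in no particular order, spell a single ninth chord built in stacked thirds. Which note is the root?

Arranged so that each adjacent pair is a third by letter name: A# – C## – E# – G# – B#.
The bottom of that stack, A#, is the root (this is A# dominant ninth).

A#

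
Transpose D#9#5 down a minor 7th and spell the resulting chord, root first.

D# down a minor 7th → E#. New chord: E# dominant ninth sharp five.
Root: E#
Major 3rd (3rd): G##
Augmented 5th (5th): B##
Minor 7th (7th): D#
Major 9th (9th): F##

E#  G##  B##  D#  F##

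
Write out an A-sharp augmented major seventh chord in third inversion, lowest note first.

A-sharp augmented major seventh = A#–C##–E##–G##; third inversion → seventh (G##) lowest.

G##, A#, C##, E##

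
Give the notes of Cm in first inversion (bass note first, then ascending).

Eb – G – C

In root position, Cm is C–Eb–G.
First inversion puts the third (Eb) in the bass.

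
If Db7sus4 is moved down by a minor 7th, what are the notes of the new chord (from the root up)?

Eb  Ab  Bb  Db

A minor 7th down from Db is Eb, so the new chord is Eb dominant seventh suspended fourth.
Eb — root
Ab — perfect 4th
Bb — perfect 5th
Db — minor 7th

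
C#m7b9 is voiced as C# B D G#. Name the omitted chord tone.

C#m7b9 = C#, E, G#, B, D. The voicing lacks the 3rd (minor 3rd), E.

E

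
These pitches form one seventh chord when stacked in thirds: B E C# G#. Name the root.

Arranged so that each adjacent pair is a third by letter name: C# – E – G# – B.
The bottom of that stack, C#, is the root (this is C# minor seventh).

C#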